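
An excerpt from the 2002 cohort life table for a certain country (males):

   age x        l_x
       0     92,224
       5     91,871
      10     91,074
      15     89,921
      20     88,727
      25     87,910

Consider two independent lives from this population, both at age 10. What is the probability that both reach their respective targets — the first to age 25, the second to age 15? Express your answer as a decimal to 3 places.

0.953

p₁ = l_25/l_10 = 87,910/91,074 = 0.965259; p₂ = l_15/l_10 = 89,921/91,074 = 0.987340.
P(both) = p₁ × p₂ = 0.965259 × 0.987340 = 0.953039.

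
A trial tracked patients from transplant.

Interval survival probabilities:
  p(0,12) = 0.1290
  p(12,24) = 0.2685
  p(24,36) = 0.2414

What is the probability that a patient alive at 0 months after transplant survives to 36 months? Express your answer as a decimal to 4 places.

0.0084

Chaining the interval survival probabilities: 0.1290 × 0.2685 × 0.2414.
= 0.008361.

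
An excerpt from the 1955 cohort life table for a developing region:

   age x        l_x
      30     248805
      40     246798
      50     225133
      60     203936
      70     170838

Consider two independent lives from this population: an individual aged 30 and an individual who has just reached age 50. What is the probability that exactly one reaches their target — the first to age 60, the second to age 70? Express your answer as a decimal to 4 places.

p₁ = l_60/l_30 = 203936/248805 = 0.819662; p₂ = l_70/l_50 = 170838/225133 = 0.758831.
P(exactly one) = p₁(1−p₂) + (1−p₁)p₂ = 0.197677 + 0.136846 = 0.334523.

0.3345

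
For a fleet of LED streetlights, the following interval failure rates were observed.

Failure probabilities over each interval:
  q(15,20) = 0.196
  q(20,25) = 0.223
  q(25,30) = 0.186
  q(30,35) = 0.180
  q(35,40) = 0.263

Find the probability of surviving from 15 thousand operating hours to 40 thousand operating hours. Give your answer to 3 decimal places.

Chaining the interval survival probabilities: (1 − 0.196) × (1 − 0.223) × (1 − 0.186) × (1 − 0.180) × (1 − 0.263).
= 0.804 × 0.777 × 0.814 × 0.820 × 0.737 = 0.307314.

0.307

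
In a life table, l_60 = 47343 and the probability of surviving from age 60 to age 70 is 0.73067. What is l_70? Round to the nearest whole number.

34592

l_70 = l_60 × p = 47343 × 0.73067 = 34592.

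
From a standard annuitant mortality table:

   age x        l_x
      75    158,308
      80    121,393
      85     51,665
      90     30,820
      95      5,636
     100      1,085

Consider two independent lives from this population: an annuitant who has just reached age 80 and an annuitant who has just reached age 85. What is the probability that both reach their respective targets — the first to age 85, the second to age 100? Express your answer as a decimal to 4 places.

p₁ = l_85/l_80 = 51,665/121,393 = 0.425601; p₂ = l_100/l_85 = 1,085/51,665 = 0.021001.
P(both) = p₁ × p₂ = 0.425601 × 0.021001 = 0.008938.

0.0089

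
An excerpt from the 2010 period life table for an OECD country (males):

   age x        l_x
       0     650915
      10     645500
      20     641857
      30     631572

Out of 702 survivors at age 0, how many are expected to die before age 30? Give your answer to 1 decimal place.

20.9

The relevant probability is 1 − 631572/650915 = 0.029717.
Expected number = 702 × 0.029717 = 20.9.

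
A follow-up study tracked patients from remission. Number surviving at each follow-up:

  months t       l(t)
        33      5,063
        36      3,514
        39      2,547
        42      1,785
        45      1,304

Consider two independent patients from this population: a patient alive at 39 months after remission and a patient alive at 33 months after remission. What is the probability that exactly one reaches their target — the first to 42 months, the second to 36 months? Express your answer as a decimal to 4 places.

p₁ = l(42)/l(39) = 1,785/2,547 = 0.700824; p₂ = l(36)/l(33) = 3,514/5,063 = 0.694055.
P(exactly one) = p₁(1−p₂) + (1−p₁)p₂ = 0.214414 + 0.207645 = 0.422058.

0.4221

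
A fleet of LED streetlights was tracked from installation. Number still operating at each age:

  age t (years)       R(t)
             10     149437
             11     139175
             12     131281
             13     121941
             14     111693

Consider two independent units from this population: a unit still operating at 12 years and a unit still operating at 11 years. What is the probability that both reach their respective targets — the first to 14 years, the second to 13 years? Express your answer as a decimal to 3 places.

0.745

p₁ = R(14)/R(12) = 111693/131281 = 0.850793; p₂ = R(13)/R(11) = 121941/139175 = 0.876170.
P(both) = p₁ × p₂ = 0.850793 × 0.876170 = 0.745439.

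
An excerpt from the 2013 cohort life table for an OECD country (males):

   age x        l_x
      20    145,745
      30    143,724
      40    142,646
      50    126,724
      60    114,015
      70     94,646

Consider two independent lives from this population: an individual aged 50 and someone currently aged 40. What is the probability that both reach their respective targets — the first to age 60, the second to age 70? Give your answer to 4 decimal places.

p₁ = l_60/l_50 = 114,015/126,724 = 0.899711; p₂ = l_70/l_40 = 94,646/142,646 = 0.663503.
P(both) = p₁ × p₂ = 0.899711 × 0.663503 = 0.596961.

0.5970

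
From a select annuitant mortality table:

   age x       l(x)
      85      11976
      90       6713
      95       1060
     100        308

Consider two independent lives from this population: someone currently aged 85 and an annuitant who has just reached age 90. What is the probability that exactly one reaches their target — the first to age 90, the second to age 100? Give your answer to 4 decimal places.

p₁ = l(90)/l(85) = 6713/11976 = 0.560538; p₂ = l(100)/l(90) = 308/6713 = 0.045881.
P(exactly one) = p₁(1−p₂) + (1−p₁)p₂ = 0.534820 + 0.020163 = 0.554983.

0.5550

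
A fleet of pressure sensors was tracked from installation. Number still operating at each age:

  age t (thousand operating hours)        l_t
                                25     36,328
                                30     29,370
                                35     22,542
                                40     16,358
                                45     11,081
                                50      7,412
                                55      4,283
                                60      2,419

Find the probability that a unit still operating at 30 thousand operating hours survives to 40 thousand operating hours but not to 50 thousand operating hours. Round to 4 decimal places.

0.3046

This is the probability of reaching 40 but not 50, conditional on being operational at 30: (l_40 − l_50) / l_30.
= (16,358 − 7,412) / 29,370 = 8,946 / 29,370 = 0.304597.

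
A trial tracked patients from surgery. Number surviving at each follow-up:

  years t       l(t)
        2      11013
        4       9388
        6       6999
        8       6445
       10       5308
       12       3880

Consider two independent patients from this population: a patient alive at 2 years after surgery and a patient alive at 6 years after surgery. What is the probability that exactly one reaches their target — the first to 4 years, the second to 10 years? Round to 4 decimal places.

0.3179

p₁ = l(4)/l(2) = 9388/11013 = 0.852447; p₂ = l(10)/l(6) = 5308/6999 = 0.758394.
P(exactly one) = p₁(1−p₂) + (1−p₁)p₂ = 0.205956 + 0.111903 = 0.317860.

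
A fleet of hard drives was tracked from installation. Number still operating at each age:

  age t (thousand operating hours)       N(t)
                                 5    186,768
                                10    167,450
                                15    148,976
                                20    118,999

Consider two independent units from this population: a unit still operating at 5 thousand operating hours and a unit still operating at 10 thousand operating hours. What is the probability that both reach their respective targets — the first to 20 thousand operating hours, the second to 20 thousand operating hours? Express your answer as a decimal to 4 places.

0.4528

p₁ = N(20)/N(5) = 118,999/186,768 = 0.637149; p₂ = N(20)/N(10) = 118,999/167,450 = 0.710654.
P(both) = p₁ × p₂ = 0.637149 × 0.710654 = 0.452792.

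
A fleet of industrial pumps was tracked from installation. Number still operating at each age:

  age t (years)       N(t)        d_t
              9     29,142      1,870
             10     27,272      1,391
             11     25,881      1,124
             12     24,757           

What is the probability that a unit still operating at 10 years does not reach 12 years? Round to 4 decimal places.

0.0922

P(fail before 12 | operational at 10) = 1 − N(12)/N(10) = 1 − 24,757/27,272 = (2,515)/27,272 = 0.092219.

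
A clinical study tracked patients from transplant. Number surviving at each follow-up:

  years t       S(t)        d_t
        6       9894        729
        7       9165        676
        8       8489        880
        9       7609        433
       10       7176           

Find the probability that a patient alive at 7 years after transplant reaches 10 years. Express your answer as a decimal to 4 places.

The conditional survival probability is S(10)/S(7) = 7176/9165 = 0.782979.

0.7830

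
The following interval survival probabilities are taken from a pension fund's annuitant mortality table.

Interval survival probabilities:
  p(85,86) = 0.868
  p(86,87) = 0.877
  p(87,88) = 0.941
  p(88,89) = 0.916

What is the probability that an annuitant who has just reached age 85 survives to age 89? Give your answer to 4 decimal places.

0.6562

P(survive 85→89) = 0.868 × 0.877 × 0.941 × 0.916.
= 0.656152.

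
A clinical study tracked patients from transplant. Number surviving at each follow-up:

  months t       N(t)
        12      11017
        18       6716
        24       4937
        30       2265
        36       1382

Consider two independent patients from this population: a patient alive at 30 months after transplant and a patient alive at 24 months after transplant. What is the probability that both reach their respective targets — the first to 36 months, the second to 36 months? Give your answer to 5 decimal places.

p₁ = N(36)/N(30) = 1382/2265 = 0.610155; p₂ = N(36)/N(24) = 1382/4937 = 0.279927.
P(both) = p₁ × p₂ = 0.610155 × 0.279927 = 0.170799.

0.17080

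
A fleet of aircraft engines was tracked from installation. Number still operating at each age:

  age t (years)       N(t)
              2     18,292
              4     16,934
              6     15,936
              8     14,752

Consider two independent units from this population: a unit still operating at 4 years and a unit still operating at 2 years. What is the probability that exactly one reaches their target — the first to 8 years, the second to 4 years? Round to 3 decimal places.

0.184

p₁ = N(8)/N(4) = 14,752/16,934 = 0.871147; p₂ = N(4)/N(2) = 16,934/18,292 = 0.925760.
P(exactly one) = p₁(1−p₂) + (1−p₁)p₂ = 0.064674 + 0.119287 = 0.183961.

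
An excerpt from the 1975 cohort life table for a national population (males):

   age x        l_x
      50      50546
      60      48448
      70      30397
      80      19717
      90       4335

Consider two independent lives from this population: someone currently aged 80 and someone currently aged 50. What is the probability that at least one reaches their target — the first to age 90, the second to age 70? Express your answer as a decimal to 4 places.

0.6890

p₁ = l_90/l_80 = 4335/19717 = 0.219861; p₂ = l_70/l_50 = 30397/50546 = 0.601373.
P(at least one) = 1 − (1−p₁)(1−p₂) = 1 − 0.780139 × 0.398627 = 0.689016.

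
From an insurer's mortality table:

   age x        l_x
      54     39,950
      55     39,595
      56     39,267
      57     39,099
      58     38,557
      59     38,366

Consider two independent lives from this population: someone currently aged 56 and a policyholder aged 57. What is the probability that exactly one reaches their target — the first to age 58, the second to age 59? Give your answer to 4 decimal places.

0.0362

p₁ = l_58/l_56 = 38,557/39,267 = 0.981919; p₂ = l_59/l_57 = 38,366/39,099 = 0.981253.
P(exactly one) = p₁(1−p₂) + (1−p₁)p₂ = 0.018408 + 0.017742 = 0.036150.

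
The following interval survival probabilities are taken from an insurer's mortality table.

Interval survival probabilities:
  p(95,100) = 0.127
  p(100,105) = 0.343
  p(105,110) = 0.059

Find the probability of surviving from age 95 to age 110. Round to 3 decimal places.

Survival from 95 to 110 is the product of surviving each interval: 0.127 × 0.343 × 0.059.
= 0.002570.

0.003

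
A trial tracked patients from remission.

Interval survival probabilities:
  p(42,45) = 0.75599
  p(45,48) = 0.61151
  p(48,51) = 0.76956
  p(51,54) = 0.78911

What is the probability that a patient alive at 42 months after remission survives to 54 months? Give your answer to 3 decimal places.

P(survive 42→54) = 0.75599 × 0.61151 × 0.76956 × 0.78911.
= 0.280737.

0.281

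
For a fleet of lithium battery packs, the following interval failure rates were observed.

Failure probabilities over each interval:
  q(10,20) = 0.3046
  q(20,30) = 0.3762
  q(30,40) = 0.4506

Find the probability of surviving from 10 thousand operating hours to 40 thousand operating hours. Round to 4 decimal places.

0.2383

The overall survival probability is (1 − 0.3046) × (1 − 0.3762) × (1 − 0.4506).
= 0.6954 × 0.6238 × 0.5494 = 0.238325.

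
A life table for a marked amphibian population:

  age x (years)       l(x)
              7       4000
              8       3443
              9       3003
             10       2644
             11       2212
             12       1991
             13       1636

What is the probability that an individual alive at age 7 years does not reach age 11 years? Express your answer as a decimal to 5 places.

P(die before 11 | alive at 7) = 1 − l(11)/l(7) = 1 − 2212/4000 = (1788)/4000 = 0.447000.

0.44700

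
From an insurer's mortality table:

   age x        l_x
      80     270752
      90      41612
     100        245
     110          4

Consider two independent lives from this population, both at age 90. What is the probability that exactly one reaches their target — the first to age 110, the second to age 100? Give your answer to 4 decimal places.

0.0060

p₁ = l_110/l_90 = 4/41612 = 0.000096; p₂ = l_100/l_90 = 245/41612 = 0.005888.
P(exactly one) = p₁(1−p₂) + (1−p₁)p₂ = 0.000095 + 0.005887 = 0.005983.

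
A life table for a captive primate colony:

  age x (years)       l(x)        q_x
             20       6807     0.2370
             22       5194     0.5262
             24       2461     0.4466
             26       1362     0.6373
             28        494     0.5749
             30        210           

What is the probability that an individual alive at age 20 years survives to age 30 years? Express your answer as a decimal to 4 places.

0.0309

The conditional survival probability is l(30)/l(20) = 210/6807 = 0.030851.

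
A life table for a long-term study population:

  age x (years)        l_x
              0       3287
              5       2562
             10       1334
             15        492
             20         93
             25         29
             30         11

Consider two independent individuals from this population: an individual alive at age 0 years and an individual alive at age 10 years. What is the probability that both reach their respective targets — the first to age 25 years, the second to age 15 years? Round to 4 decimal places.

0.0033

p₁ = l_25/l_0 = 29/3287 = 0.008823; p₂ = l_15/l_10 = 492/1334 = 0.368816.
P(both) = p₁ × p₂ = 0.008823 × 0.368816 = 0.003254.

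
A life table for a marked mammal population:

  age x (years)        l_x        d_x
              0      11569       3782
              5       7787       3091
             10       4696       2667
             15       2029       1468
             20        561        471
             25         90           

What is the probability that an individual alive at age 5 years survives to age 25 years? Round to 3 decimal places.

The conditional survival probability is l_25/l_5 = 90/7787 = 0.011558.

0.012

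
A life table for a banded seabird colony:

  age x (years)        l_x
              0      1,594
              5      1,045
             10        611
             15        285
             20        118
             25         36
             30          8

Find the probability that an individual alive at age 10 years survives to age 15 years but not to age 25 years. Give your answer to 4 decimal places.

0.4075

This is the probability of reaching 15 but not 25, conditional on being alive at 10: (l_15 − l_25) / l_10.
= (285 − 36) / 611 = 249 / 611 = 0.407529.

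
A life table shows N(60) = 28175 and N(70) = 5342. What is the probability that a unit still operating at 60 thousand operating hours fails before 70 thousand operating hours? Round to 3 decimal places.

P(fail before 70 | operational at 60) = 1 − N(70)/N(60) = 1 − 5342/28175 = (22833)/28175 = 0.810399.

0.810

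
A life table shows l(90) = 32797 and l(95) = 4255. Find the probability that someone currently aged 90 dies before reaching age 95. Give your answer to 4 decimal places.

P(die before 95 | alive at 90) = 1 − l(95)/l(90) = 1 − 4255/32797 = (28542)/32797 = 0.870263.

0.8703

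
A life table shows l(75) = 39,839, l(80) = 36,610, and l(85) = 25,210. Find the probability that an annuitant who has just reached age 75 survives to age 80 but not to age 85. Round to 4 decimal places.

This is the probability of reaching 80 but not 85, conditional on being alive at 75: (l(80) − l(85)) / l(75).
= (36,610 − 25,210) / 39,839 = 11,400 / 39,839 = 0.286152.

0.2862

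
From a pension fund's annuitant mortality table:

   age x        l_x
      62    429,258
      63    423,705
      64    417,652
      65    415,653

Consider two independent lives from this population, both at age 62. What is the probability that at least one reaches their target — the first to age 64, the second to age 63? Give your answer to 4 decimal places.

p₁ = l_64/l_62 = 417,652/429,258 = 0.972963; p₂ = l_63/l_62 = 423,705/429,258 = 0.987064.
P(at least one) = 1 − (1−p₁)(1−p₂) = 1 − 0.027037 × 0.012936 = 0.999650.

0.9997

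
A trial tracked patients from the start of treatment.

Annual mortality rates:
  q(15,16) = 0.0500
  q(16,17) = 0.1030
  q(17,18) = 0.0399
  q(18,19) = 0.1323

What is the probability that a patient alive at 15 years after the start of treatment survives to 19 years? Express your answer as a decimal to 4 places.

Chaining the interval survival probabilities: (1 − 0.0500) × (1 − 0.1030) × (1 − 0.0399) × (1 − 0.1323).
= 0.9500 × 0.8970 × 0.9601 × 0.8677 = 0.709908.

0.7099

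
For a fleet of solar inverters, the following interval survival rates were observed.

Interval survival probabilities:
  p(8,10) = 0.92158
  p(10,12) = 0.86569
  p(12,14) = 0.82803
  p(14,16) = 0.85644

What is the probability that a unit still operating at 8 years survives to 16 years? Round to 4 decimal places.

Chaining the interval survival probabilities: 0.92158 × 0.86569 × 0.82803 × 0.85644.
= 0.565768.

0.5658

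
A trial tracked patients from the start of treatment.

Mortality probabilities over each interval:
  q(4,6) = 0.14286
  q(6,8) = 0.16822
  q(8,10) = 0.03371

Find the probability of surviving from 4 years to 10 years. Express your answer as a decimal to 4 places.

0.6889

Chaining the interval survival probabilities: (1 − 0.14286) × (1 − 0.16822) × (1 − 0.03371).
= 0.85714 × 0.83178 × 0.96629 = 0.688918.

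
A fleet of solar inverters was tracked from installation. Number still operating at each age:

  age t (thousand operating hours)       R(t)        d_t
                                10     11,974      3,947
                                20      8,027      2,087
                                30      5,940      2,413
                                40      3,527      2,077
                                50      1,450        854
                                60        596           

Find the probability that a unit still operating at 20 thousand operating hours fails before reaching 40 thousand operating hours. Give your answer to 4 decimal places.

0.5606

P(fail before 40 | operational at 20) = 1 − R(40)/R(20) = 1 − 3,527/8,027 = (4,500)/8,027 = 0.560608.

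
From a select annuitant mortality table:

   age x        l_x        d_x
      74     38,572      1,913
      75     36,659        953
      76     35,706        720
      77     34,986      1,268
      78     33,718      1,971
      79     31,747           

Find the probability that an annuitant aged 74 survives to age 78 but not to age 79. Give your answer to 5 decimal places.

We want 4|1q74 = (l_78 − l_79)/l_74.
This is the probability of reaching 78 but not 79, conditional on being alive at 74: (l_78 − l_79) / l_74.
= (33,718 − 31,747) / 38,572 = 1,971 / 38,572 = 0.051099.

0.05110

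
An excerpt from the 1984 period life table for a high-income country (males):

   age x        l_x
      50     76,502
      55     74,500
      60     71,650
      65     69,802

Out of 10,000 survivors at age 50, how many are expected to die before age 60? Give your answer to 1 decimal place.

The relevant probability is 1 − 71,650/76,502 = 0.063423.
Expected number = 10,000 × 0.063423 = 634.2.

634.2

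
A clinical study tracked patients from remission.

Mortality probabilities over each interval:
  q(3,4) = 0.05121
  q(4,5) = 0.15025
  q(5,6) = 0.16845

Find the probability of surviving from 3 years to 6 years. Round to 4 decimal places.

0.6704

P(survive 3→6) = (1 − 0.05121) × (1 − 0.15025) × (1 − 0.16845).
= 0.94879 × 0.84975 × 0.83155 = 0.670424.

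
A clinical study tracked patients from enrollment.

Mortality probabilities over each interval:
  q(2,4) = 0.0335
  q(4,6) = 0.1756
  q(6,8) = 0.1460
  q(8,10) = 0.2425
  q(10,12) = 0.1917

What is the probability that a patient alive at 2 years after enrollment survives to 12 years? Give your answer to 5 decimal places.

0.41663

Chaining the interval survival probabilities: (1 − 0.0335) × (1 − 0.1756) × (1 − 0.1460) × (1 − 0.2425) × (1 − 0.1917).
= 0.9665 × 0.8244 × 0.8540 × 0.7575 × 0.8083 = 0.416632.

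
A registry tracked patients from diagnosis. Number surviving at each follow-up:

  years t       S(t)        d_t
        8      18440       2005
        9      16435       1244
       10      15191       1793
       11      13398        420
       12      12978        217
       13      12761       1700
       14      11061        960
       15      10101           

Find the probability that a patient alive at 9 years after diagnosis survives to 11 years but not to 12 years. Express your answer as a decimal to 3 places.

0.026

This is the probability of reaching 11 but not 12, conditional on being alive at 9: (S(11) − S(12)) / S(9).
= (13398 − 12978) / 16435 = 420 / 16435 = 0.025555.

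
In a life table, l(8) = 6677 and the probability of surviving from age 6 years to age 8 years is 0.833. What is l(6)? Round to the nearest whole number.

l(6) = l(8) / p = 6677 / 0.833 = 8016.

8016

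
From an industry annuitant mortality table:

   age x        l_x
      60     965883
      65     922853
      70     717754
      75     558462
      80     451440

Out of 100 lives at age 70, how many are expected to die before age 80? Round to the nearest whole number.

The relevant probability is 1 − 451440/717754 = 0.371038.
Expected number = 100 × 0.371038 = 37.

37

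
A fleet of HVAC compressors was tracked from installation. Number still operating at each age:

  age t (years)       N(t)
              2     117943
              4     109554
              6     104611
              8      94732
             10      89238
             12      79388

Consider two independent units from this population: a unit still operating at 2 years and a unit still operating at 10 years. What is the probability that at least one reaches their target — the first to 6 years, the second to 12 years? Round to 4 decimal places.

p₁ = N(6)/N(2) = 104611/117943 = 0.886962; p₂ = N(12)/N(10) = 79388/89238 = 0.889621.
P(at least one) = 1 − (1−p₁)(1−p₂) = 1 − 0.113038 × 0.110379 = 0.987523.

0.9875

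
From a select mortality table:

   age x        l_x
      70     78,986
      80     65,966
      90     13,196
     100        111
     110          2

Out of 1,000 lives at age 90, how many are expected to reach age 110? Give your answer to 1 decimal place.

The relevant probability is 2/13,196 = 0.000152.
Expected number = 1,000 × 0.000152 = 0.2.

0.2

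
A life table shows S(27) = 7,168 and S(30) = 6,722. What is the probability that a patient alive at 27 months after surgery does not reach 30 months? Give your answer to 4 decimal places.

P(die before 30 | alive at 27) = 1 − S(30)/S(27) = 1 − 6,722/7,168 = (446)/7,168 = 0.062221.

0.0622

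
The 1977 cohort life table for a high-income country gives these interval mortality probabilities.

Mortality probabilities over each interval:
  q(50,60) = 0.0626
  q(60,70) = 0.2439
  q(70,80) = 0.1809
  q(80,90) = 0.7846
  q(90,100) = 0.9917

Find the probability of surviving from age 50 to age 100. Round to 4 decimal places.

The overall survival probability is (1 − 0.0626) × (1 − 0.2439) × (1 − 0.1809) × (1 − 0.7846) × (1 − 0.9917).
= 0.9374 × 0.7561 × 0.8191 × 0.2154 × 0.0083 = 0.001038.

0.0010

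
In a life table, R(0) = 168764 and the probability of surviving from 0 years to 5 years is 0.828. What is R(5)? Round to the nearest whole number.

R(5) = R(0) × p = 168764 × 0.828 = 139737.

139737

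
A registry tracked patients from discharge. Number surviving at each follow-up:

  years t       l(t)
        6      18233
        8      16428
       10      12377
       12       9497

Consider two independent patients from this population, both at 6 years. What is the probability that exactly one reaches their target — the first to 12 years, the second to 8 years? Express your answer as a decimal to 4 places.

0.4833

p₁ = l(12)/l(6) = 9497/18233 = 0.520869; p₂ = l(8)/l(6) = 16428/18233 = 0.901004.
P(exactly one) = p₁(1−p₂) + (1−p₁)p₂ = 0.051564 + 0.431699 = 0.483263.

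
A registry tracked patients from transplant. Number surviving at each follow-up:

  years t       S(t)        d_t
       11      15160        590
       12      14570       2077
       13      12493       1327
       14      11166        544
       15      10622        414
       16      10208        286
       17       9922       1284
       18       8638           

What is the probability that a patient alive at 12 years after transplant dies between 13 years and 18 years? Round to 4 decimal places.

0.2646

This is the probability of reaching 13 but not 18, conditional on being alive at 12: (S(13) − S(18)) / S(12).
= (12493 − 8638) / 14570 = 3855 / 14570 = 0.264585.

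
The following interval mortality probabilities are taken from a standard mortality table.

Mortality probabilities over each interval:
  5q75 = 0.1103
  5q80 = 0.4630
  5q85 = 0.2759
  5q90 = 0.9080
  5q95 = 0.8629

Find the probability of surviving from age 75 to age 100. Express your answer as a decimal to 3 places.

Chaining the interval survival probabilities: (1 − 0.1103) × (1 − 0.4630) × (1 − 0.2759) × (1 − 0.9080) × (1 − 0.8629).
= 0.8897 × 0.5370 × 0.7241 × 0.0920 × 0.1371 = 0.004364.

0.004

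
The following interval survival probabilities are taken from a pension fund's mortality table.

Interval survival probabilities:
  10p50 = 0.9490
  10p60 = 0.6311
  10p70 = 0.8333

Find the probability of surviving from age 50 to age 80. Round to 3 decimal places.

0.499

Survival from 50 to 80 is the product of surviving each interval: 0.9490 × 0.6311 × 0.8333.
= 0.499075.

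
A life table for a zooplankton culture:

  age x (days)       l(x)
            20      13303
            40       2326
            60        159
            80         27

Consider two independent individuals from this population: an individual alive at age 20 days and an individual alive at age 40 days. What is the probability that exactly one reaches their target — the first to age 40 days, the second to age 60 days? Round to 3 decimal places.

p₁ = l(40)/l(20) = 2326/13303 = 0.174848; p₂ = l(60)/l(40) = 159/2326 = 0.068358.
P(exactly one) = p₁(1−p₂) + (1−p₁)p₂ = 0.162896 + 0.056406 = 0.219301.

0.219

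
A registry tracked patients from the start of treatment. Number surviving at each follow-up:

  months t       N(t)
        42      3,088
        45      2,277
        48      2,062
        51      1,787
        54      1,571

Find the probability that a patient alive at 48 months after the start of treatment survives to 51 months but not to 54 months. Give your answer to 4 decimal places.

0.1048

This is the probability of reaching 51 but not 54, conditional on being alive at 48: (N(51) − N(54)) / N(48).
= (1,787 − 1,571) / 2,062 = 216 / 2,062 = 0.104753.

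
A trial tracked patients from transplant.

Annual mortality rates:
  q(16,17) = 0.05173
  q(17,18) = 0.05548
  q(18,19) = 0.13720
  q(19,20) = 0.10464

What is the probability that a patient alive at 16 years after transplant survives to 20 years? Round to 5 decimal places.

Chaining the interval survival probabilities: (1 − 0.05173) × (1 − 0.05548) × (1 − 0.13720) × (1 − 0.10464).
= 0.94827 × 0.94452 × 0.86280 × 0.89536 = 0.691912.

0.69191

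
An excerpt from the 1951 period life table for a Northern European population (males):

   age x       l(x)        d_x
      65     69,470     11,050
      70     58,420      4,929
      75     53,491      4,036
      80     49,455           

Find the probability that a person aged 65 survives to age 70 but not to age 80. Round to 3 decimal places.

0.129

This is the probability of reaching 70 but not 80, conditional on being alive at 65: (l(70) − l(80)) / l(65).
= (58,420 − 49,455) / 69,470 = 8,965 / 69,470 = 0.129049.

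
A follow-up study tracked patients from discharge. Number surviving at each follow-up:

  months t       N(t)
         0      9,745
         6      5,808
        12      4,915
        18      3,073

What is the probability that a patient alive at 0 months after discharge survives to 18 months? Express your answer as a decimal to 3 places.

0.315

The conditional survival probability is N(18)/N(0) = 3,073/9,745 = 0.315341.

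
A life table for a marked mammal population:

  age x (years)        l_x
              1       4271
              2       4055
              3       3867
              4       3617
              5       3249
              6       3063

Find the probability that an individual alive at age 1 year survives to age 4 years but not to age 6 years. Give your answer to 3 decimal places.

This is the probability of reaching 4 but not 6, conditional on being alive at 1: (l_4 − l_6) / l_1.
= (3617 − 3063) / 4271 = 554 / 4271 = 0.129712.

0.130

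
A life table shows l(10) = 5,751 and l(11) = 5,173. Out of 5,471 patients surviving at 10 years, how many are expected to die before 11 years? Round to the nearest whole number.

550

The relevant probability is 1 − 5,173/5,751 = 0.100504.
Expected number = 5,471 × 0.100504 = 550.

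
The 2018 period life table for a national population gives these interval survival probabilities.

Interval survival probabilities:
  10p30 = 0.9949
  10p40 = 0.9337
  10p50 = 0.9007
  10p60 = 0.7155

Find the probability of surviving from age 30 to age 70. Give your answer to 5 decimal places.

Chaining the interval survival probabilities: 0.9949 × 0.9337 × 0.9007 × 0.7155.
= 0.598655.

0.59865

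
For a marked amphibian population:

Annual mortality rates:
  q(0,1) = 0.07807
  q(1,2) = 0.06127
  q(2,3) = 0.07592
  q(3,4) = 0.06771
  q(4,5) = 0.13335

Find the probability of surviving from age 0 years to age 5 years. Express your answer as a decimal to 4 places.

P(survive 0→5) = (1 − 0.07807) × (1 − 0.06127) × (1 − 0.07592) × (1 − 0.06771) × (1 − 0.13335).
= 0.92193 × 0.93873 × 0.92408 × 0.93229 × 0.86665 = 0.646164.

0.6462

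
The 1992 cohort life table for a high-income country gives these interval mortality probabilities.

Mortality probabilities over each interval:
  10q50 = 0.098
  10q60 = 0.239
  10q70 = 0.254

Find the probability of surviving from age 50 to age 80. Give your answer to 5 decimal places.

Chaining the interval survival probabilities: (1 − 0.098) × (1 − 0.239) × (1 − 0.254).
= 0.902 × 0.761 × 0.746 = 0.512071.

0.51207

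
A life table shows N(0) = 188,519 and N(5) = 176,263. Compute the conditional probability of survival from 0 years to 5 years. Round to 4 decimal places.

The conditional survival probability is N(5)/N(0) = 176,263/188,519 = 0.934988.

0.9350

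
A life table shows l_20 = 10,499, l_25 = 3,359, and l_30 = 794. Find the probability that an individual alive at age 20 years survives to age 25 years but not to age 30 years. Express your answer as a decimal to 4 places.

0.2443

This is the probability of reaching 25 but not 30, conditional on being alive at 20: (l_25 − l_30) / l_20.
= (3,359 − 794) / 10,499 = 2,565 / 10,499 = 0.244309.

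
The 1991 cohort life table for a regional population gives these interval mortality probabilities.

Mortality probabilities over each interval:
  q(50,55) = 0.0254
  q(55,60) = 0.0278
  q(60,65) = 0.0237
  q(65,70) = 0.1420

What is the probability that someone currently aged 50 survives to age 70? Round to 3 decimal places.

0.794

The overall survival probability is (1 − 0.0254) × (1 − 0.0278) × (1 − 0.0237) × (1 − 0.1420).
= 0.9746 × 0.9722 × 0.9763 × 0.8580 = 0.793693.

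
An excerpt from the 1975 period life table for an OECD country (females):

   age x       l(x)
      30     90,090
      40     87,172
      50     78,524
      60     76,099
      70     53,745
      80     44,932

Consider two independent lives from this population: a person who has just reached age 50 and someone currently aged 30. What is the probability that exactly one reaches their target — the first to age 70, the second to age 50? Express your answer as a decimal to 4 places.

0.3629

p₁ = l(70)/l(50) = 53,745/78,524 = 0.684440; p₂ = l(50)/l(30) = 78,524/90,090 = 0.871617.
P(exactly one) = p₁(1−p₂) + (1−p₁)p₂ = 0.087870 + 0.275047 = 0.362918.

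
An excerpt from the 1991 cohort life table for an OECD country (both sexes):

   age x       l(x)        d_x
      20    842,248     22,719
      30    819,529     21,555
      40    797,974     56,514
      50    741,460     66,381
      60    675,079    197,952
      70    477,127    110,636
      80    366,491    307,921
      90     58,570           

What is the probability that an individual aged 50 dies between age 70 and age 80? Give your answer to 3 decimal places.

This is the probability of reaching 70 but not 80, conditional on being alive at 50: (l(70) − l(80)) / l(50).
= (477,127 − 366,491) / 741,460 = 110,636 / 741,460 = 0.149214.

0.149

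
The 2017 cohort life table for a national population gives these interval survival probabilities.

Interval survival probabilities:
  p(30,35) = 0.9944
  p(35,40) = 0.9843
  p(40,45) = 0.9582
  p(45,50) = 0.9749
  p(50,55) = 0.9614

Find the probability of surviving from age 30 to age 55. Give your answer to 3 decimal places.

0.879

Survival from 30 to 55 is the product of surviving each interval: 0.9944 × 0.9843 × 0.9582 × 0.9749 × 0.9614.
= 0.879041.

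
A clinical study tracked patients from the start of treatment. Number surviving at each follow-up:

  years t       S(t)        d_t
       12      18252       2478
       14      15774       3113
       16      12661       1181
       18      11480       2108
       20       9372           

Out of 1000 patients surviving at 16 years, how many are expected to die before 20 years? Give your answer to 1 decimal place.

259.8

The relevant probability is 1 − 9372/12661 = 0.259774.
Expected number = 1000 × 0.259774 = 259.8.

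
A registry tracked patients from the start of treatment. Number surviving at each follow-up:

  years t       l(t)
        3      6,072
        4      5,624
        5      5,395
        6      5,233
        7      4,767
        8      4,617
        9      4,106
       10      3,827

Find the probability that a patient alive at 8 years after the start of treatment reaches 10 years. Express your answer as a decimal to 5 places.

0.82889

The conditional survival probability is l(10)/l(8) = 3,827/4,617 = 0.828893.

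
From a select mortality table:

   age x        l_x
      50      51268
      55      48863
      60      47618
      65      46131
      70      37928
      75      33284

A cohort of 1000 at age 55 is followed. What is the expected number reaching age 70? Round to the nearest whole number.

The relevant probability is 37928/48863 = 0.776211.
Expected number = 1000 × 0.776211 = 776.

776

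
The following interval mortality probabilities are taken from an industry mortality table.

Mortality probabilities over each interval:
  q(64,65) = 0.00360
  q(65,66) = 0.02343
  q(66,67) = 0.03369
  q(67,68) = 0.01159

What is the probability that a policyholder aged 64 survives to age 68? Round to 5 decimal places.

Survival from 64 to 68 is the product of surviving each interval: (1 − 0.00360) × (1 − 0.02343) × (1 − 0.03369) × (1 − 0.01159).
= 0.99640 × 0.97657 × 0.96631 × 0.98841 = 0.929374.

0.92937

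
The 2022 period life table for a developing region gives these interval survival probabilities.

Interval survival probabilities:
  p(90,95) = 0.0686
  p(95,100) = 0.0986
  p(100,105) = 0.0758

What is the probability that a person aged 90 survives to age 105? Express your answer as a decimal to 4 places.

0.0005

Chaining the interval survival probabilities: 0.0686 × 0.0986 × 0.0758.
= 0.000513.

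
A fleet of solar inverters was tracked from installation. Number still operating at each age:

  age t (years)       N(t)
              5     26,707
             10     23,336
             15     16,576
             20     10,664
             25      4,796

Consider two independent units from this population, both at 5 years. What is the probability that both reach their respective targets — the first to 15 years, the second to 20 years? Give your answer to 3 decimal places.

p₁ = N(15)/N(5) = 16,576/26,707 = 0.620661; p₂ = N(20)/N(5) = 10,664/26,707 = 0.399296.
P(both) = p₁ × p₂ = 0.620661 × 0.399296 = 0.247827.

0.248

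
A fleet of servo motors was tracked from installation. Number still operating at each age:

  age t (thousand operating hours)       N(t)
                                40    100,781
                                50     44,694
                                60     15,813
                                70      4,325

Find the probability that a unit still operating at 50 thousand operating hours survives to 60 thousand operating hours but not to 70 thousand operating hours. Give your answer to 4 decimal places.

0.2570

This is the probability of reaching 60 but not 70, conditional on being operational at 50: (N(60) − N(70)) / N(50).
= (15,813 − 4,325) / 44,694 = 11,488 / 44,694 = 0.257037.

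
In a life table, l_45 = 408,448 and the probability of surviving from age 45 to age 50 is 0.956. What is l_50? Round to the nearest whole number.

390476

l_50 = l_45 × p = 408,448 × 0.956 = 390476.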